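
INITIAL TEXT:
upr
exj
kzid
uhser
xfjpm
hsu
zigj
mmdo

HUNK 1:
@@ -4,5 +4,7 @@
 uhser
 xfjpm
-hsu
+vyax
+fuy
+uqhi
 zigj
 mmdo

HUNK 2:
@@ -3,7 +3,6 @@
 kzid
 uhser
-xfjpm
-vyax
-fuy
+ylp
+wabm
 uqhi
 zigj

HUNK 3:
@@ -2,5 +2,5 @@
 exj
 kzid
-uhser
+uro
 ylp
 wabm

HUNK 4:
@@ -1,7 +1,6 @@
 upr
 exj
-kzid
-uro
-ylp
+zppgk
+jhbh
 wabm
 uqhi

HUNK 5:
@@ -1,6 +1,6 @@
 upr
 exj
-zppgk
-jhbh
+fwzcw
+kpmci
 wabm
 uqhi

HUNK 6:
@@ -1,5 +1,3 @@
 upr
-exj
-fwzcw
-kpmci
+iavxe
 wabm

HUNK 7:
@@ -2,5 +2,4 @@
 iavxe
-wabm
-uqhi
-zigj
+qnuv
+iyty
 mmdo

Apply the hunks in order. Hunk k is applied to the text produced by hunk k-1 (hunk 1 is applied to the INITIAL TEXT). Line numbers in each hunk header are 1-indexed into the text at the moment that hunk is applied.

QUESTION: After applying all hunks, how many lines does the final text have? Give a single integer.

Answer: 5

Derivation:
Hunk 1: at line 4 remove [hsu] add [vyax,fuy,uqhi] -> 10 lines: upr exj kzid uhser xfjpm vyax fuy uqhi zigj mmdo
Hunk 2: at line 3 remove [xfjpm,vyax,fuy] add [ylp,wabm] -> 9 lines: upr exj kzid uhser ylp wabm uqhi zigj mmdo
Hunk 3: at line 2 remove [uhser] add [uro] -> 9 lines: upr exj kzid uro ylp wabm uqhi zigj mmdo
Hunk 4: at line 1 remove [kzid,uro,ylp] add [zppgk,jhbh] -> 8 lines: upr exj zppgk jhbh wabm uqhi zigj mmdo
Hunk 5: at line 1 remove [zppgk,jhbh] add [fwzcw,kpmci] -> 8 lines: upr exj fwzcw kpmci wabm uqhi zigj mmdo
Hunk 6: at line 1 remove [exj,fwzcw,kpmci] add [iavxe] -> 6 lines: upr iavxe wabm uqhi zigj mmdo
Hunk 7: at line 2 remove [wabm,uqhi,zigj] add [qnuv,iyty] -> 5 lines: upr iavxe qnuv iyty mmdo
Final line count: 5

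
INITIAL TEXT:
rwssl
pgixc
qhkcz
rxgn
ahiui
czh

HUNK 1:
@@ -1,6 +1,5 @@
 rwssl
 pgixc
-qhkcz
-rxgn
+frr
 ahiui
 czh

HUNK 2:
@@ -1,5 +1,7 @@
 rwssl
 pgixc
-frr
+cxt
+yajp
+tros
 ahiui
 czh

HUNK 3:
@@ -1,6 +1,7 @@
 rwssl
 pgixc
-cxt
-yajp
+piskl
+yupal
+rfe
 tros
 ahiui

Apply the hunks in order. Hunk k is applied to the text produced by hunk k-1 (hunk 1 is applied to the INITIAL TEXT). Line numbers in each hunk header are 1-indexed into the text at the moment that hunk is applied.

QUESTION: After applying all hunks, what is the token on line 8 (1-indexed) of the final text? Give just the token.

Answer: czh

Derivation:
Hunk 1: at line 1 remove [qhkcz,rxgn] add [frr] -> 5 lines: rwssl pgixc frr ahiui czh
Hunk 2: at line 1 remove [frr] add [cxt,yajp,tros] -> 7 lines: rwssl pgixc cxt yajp tros ahiui czh
Hunk 3: at line 1 remove [cxt,yajp] add [piskl,yupal,rfe] -> 8 lines: rwssl pgixc piskl yupal rfe tros ahiui czh
Final line 8: czh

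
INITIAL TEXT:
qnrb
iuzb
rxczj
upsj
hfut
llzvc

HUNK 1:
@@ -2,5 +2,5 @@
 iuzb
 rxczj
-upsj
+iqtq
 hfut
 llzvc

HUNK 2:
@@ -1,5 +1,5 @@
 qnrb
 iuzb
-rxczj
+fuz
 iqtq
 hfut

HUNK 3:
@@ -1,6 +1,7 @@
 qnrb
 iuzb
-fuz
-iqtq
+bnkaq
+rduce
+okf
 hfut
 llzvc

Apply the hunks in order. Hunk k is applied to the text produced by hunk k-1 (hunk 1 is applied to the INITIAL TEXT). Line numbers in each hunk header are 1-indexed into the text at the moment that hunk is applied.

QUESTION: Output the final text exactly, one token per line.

Hunk 1: at line 2 remove [upsj] add [iqtq] -> 6 lines: qnrb iuzb rxczj iqtq hfut llzvc
Hunk 2: at line 1 remove [rxczj] add [fuz] -> 6 lines: qnrb iuzb fuz iqtq hfut llzvc
Hunk 3: at line 1 remove [fuz,iqtq] add [bnkaq,rduce,okf] -> 7 lines: qnrb iuzb bnkaq rduce okf hfut llzvc

Answer: qnrb
iuzb
bnkaq
rduce
okf
hfut
llzvc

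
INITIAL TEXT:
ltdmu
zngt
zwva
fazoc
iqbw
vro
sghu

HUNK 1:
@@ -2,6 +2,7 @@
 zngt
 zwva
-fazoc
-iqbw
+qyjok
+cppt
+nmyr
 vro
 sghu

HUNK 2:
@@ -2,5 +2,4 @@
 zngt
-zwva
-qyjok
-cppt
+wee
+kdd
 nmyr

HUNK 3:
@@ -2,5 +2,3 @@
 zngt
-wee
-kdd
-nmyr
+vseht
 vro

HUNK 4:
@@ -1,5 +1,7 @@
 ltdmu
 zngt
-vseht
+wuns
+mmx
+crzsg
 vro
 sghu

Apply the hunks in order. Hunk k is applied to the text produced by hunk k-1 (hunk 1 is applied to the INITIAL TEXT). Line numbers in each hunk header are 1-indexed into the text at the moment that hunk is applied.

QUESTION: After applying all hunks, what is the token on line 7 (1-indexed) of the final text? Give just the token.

Answer: sghu

Derivation:
Hunk 1: at line 2 remove [fazoc,iqbw] add [qyjok,cppt,nmyr] -> 8 lines: ltdmu zngt zwva qyjok cppt nmyr vro sghu
Hunk 2: at line 2 remove [zwva,qyjok,cppt] add [wee,kdd] -> 7 lines: ltdmu zngt wee kdd nmyr vro sghu
Hunk 3: at line 2 remove [wee,kdd,nmyr] add [vseht] -> 5 lines: ltdmu zngt vseht vro sghu
Hunk 4: at line 1 remove [vseht] add [wuns,mmx,crzsg] -> 7 lines: ltdmu zngt wuns mmx crzsg vro sghu
Final line 7: sghu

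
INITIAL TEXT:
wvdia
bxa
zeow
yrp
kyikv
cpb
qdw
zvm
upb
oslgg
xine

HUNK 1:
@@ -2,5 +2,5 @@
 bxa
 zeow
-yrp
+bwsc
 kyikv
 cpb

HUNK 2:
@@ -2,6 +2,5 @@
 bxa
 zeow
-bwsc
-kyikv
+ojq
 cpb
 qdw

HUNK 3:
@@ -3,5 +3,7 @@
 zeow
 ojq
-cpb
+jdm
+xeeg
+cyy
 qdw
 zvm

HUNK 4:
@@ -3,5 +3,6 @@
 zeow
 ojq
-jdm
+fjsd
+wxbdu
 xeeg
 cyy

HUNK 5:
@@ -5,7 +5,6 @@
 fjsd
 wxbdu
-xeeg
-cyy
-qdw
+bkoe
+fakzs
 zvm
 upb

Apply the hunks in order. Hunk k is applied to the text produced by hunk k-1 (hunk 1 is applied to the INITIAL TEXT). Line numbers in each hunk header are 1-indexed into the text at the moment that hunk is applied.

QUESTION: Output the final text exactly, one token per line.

Hunk 1: at line 2 remove [yrp] add [bwsc] -> 11 lines: wvdia bxa zeow bwsc kyikv cpb qdw zvm upb oslgg xine
Hunk 2: at line 2 remove [bwsc,kyikv] add [ojq] -> 10 lines: wvdia bxa zeow ojq cpb qdw zvm upb oslgg xine
Hunk 3: at line 3 remove [cpb] add [jdm,xeeg,cyy] -> 12 lines: wvdia bxa zeow ojq jdm xeeg cyy qdw zvm upb oslgg xine
Hunk 4: at line 3 remove [jdm] add [fjsd,wxbdu] -> 13 lines: wvdia bxa zeow ojq fjsd wxbdu xeeg cyy qdw zvm upb oslgg xine
Hunk 5: at line 5 remove [xeeg,cyy,qdw] add [bkoe,fakzs] -> 12 lines: wvdia bxa zeow ojq fjsd wxbdu bkoe fakzs zvm upb oslgg xine

Answer: wvdia
bxa
zeow
ojq
fjsd
wxbdu
bkoe
fakzs
zvm
upb
oslgg
xine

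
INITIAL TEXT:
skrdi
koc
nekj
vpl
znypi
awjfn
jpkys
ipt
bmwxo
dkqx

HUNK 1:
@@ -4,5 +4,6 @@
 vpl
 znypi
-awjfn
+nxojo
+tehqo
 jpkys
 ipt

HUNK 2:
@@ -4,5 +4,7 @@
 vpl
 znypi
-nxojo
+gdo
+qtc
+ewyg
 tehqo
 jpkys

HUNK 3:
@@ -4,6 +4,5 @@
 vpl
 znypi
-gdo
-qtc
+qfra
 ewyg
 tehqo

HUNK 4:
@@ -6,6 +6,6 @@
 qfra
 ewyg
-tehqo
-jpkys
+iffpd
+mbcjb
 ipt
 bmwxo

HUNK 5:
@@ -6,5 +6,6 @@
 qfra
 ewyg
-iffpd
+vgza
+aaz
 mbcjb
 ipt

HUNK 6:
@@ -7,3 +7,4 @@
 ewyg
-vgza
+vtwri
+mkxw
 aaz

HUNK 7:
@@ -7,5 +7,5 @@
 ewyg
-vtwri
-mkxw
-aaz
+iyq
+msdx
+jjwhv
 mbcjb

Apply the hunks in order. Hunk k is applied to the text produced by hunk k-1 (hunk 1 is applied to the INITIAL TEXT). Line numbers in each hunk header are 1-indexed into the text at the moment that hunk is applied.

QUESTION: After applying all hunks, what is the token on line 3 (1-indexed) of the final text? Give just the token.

Hunk 1: at line 4 remove [awjfn] add [nxojo,tehqo] -> 11 lines: skrdi koc nekj vpl znypi nxojo tehqo jpkys ipt bmwxo dkqx
Hunk 2: at line 4 remove [nxojo] add [gdo,qtc,ewyg] -> 13 lines: skrdi koc nekj vpl znypi gdo qtc ewyg tehqo jpkys ipt bmwxo dkqx
Hunk 3: at line 4 remove [gdo,qtc] add [qfra] -> 12 lines: skrdi koc nekj vpl znypi qfra ewyg tehqo jpkys ipt bmwxo dkqx
Hunk 4: at line 6 remove [tehqo,jpkys] add [iffpd,mbcjb] -> 12 lines: skrdi koc nekj vpl znypi qfra ewyg iffpd mbcjb ipt bmwxo dkqx
Hunk 5: at line 6 remove [iffpd] add [vgza,aaz] -> 13 lines: skrdi koc nekj vpl znypi qfra ewyg vgza aaz mbcjb ipt bmwxo dkqx
Hunk 6: at line 7 remove [vgza] add [vtwri,mkxw] -> 14 lines: skrdi koc nekj vpl znypi qfra ewyg vtwri mkxw aaz mbcjb ipt bmwxo dkqx
Hunk 7: at line 7 remove [vtwri,mkxw,aaz] add [iyq,msdx,jjwhv] -> 14 lines: skrdi koc nekj vpl znypi qfra ewyg iyq msdx jjwhv mbcjb ipt bmwxo dkqx
Final line 3: nekj

Answer: nekj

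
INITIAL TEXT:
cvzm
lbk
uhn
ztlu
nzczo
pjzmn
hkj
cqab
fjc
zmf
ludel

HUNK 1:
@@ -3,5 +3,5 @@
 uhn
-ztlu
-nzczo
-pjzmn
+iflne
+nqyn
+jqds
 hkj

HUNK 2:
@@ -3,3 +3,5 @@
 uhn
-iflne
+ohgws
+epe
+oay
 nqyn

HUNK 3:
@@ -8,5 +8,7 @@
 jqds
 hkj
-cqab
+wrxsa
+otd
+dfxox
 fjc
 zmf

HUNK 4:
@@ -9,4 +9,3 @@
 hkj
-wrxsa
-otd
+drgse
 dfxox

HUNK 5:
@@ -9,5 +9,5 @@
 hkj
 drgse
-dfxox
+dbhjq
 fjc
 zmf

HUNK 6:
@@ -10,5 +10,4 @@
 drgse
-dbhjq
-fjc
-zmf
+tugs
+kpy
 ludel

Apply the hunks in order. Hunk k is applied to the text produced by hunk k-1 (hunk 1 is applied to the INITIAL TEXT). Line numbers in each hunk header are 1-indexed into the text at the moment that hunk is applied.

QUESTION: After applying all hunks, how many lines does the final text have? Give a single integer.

Hunk 1: at line 3 remove [ztlu,nzczo,pjzmn] add [iflne,nqyn,jqds] -> 11 lines: cvzm lbk uhn iflne nqyn jqds hkj cqab fjc zmf ludel
Hunk 2: at line 3 remove [iflne] add [ohgws,epe,oay] -> 13 lines: cvzm lbk uhn ohgws epe oay nqyn jqds hkj cqab fjc zmf ludel
Hunk 3: at line 8 remove [cqab] add [wrxsa,otd,dfxox] -> 15 lines: cvzm lbk uhn ohgws epe oay nqyn jqds hkj wrxsa otd dfxox fjc zmf ludel
Hunk 4: at line 9 remove [wrxsa,otd] add [drgse] -> 14 lines: cvzm lbk uhn ohgws epe oay nqyn jqds hkj drgse dfxox fjc zmf ludel
Hunk 5: at line 9 remove [dfxox] add [dbhjq] -> 14 lines: cvzm lbk uhn ohgws epe oay nqyn jqds hkj drgse dbhjq fjc zmf ludel
Hunk 6: at line 10 remove [dbhjq,fjc,zmf] add [tugs,kpy] -> 13 lines: cvzm lbk uhn ohgws epe oay nqyn jqds hkj drgse tugs kpy ludel
Final line count: 13

Answer: 13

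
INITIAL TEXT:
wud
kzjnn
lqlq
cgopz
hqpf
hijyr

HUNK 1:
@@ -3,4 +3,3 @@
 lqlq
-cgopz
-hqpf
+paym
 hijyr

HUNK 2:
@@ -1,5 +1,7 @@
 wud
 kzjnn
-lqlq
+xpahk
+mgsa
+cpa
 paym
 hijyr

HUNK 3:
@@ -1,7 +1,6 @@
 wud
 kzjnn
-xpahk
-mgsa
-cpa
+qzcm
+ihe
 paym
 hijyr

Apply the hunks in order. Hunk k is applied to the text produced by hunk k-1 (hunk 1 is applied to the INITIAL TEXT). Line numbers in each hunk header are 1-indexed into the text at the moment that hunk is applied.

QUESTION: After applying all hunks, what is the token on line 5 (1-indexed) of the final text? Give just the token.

Answer: paym

Derivation:
Hunk 1: at line 3 remove [cgopz,hqpf] add [paym] -> 5 lines: wud kzjnn lqlq paym hijyr
Hunk 2: at line 1 remove [lqlq] add [xpahk,mgsa,cpa] -> 7 lines: wud kzjnn xpahk mgsa cpa paym hijyr
Hunk 3: at line 1 remove [xpahk,mgsa,cpa] add [qzcm,ihe] -> 6 lines: wud kzjnn qzcm ihe paym hijyr
Final line 5: paym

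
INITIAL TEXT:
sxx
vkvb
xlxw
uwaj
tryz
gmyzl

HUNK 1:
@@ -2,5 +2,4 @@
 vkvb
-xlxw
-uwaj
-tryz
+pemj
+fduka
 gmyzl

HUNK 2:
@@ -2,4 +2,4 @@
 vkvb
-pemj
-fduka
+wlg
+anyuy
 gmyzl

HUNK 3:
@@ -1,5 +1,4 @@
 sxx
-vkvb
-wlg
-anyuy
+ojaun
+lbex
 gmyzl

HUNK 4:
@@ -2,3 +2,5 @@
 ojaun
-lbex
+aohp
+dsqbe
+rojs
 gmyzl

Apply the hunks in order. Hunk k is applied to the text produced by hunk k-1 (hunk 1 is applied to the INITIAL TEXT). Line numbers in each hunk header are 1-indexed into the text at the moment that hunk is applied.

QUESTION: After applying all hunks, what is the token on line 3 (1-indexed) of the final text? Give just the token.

Answer: aohp

Derivation:
Hunk 1: at line 2 remove [xlxw,uwaj,tryz] add [pemj,fduka] -> 5 lines: sxx vkvb pemj fduka gmyzl
Hunk 2: at line 2 remove [pemj,fduka] add [wlg,anyuy] -> 5 lines: sxx vkvb wlg anyuy gmyzl
Hunk 3: at line 1 remove [vkvb,wlg,anyuy] add [ojaun,lbex] -> 4 lines: sxx ojaun lbex gmyzl
Hunk 4: at line 2 remove [lbex] add [aohp,dsqbe,rojs] -> 6 lines: sxx ojaun aohp dsqbe rojs gmyzl
Final line 3: aohp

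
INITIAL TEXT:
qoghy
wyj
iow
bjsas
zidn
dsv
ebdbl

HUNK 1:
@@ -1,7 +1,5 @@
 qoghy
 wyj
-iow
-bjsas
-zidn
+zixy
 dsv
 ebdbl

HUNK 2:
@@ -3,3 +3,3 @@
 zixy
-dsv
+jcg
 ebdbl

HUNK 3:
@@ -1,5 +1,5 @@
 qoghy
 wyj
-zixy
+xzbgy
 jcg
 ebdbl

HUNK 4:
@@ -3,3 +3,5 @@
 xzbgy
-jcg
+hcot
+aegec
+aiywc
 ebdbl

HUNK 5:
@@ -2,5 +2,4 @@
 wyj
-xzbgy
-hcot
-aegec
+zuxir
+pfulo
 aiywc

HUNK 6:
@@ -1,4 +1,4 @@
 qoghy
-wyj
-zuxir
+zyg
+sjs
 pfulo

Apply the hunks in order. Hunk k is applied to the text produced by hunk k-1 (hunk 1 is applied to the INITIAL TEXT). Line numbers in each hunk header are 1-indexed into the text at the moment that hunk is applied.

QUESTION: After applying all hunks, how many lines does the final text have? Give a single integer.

Answer: 6

Derivation:
Hunk 1: at line 1 remove [iow,bjsas,zidn] add [zixy] -> 5 lines: qoghy wyj zixy dsv ebdbl
Hunk 2: at line 3 remove [dsv] add [jcg] -> 5 lines: qoghy wyj zixy jcg ebdbl
Hunk 3: at line 1 remove [zixy] add [xzbgy] -> 5 lines: qoghy wyj xzbgy jcg ebdbl
Hunk 4: at line 3 remove [jcg] add [hcot,aegec,aiywc] -> 7 lines: qoghy wyj xzbgy hcot aegec aiywc ebdbl
Hunk 5: at line 2 remove [xzbgy,hcot,aegec] add [zuxir,pfulo] -> 6 lines: qoghy wyj zuxir pfulo aiywc ebdbl
Hunk 6: at line 1 remove [wyj,zuxir] add [zyg,sjs] -> 6 lines: qoghy zyg sjs pfulo aiywc ebdbl
Final line count: 6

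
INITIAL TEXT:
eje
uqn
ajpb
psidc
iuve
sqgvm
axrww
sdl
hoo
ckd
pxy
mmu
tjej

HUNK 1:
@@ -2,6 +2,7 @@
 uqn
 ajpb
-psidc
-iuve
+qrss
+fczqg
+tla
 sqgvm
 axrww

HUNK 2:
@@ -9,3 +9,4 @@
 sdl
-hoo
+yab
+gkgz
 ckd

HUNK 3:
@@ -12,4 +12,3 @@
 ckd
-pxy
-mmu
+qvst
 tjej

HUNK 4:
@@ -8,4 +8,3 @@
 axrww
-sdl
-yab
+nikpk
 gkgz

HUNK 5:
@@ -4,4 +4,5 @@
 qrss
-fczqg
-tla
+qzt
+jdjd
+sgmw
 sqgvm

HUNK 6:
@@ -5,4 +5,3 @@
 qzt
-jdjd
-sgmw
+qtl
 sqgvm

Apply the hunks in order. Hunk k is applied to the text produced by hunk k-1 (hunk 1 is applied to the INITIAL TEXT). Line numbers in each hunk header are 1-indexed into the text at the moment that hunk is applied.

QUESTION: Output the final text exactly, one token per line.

Hunk 1: at line 2 remove [psidc,iuve] add [qrss,fczqg,tla] -> 14 lines: eje uqn ajpb qrss fczqg tla sqgvm axrww sdl hoo ckd pxy mmu tjej
Hunk 2: at line 9 remove [hoo] add [yab,gkgz] -> 15 lines: eje uqn ajpb qrss fczqg tla sqgvm axrww sdl yab gkgz ckd pxy mmu tjej
Hunk 3: at line 12 remove [pxy,mmu] add [qvst] -> 14 lines: eje uqn ajpb qrss fczqg tla sqgvm axrww sdl yab gkgz ckd qvst tjej
Hunk 4: at line 8 remove [sdl,yab] add [nikpk] -> 13 lines: eje uqn ajpb qrss fczqg tla sqgvm axrww nikpk gkgz ckd qvst tjej
Hunk 5: at line 4 remove [fczqg,tla] add [qzt,jdjd,sgmw] -> 14 lines: eje uqn ajpb qrss qzt jdjd sgmw sqgvm axrww nikpk gkgz ckd qvst tjej
Hunk 6: at line 5 remove [jdjd,sgmw] add [qtl] -> 13 lines: eje uqn ajpb qrss qzt qtl sqgvm axrww nikpk gkgz ckd qvst tjej

Answer: eje
uqn
ajpb
qrss
qzt
qtl
sqgvm
axrww
nikpk
gkgz
ckd
qvst
tjej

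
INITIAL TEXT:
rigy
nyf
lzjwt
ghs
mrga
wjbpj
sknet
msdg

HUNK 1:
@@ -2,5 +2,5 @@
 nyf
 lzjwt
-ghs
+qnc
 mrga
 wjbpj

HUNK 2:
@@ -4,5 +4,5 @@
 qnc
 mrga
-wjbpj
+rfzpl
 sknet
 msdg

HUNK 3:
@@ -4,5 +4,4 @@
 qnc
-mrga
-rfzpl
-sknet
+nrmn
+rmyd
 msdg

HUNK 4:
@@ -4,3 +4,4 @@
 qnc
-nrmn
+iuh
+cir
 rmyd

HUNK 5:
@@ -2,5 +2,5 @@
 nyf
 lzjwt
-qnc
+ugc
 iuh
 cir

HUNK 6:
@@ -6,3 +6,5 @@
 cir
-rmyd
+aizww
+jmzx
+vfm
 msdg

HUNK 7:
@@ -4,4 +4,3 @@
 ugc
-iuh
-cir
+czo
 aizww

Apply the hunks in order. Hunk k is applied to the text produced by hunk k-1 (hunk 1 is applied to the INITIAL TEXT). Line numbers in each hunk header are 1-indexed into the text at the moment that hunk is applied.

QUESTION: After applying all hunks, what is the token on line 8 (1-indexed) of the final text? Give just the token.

Hunk 1: at line 2 remove [ghs] add [qnc] -> 8 lines: rigy nyf lzjwt qnc mrga wjbpj sknet msdg
Hunk 2: at line 4 remove [wjbpj] add [rfzpl] -> 8 lines: rigy nyf lzjwt qnc mrga rfzpl sknet msdg
Hunk 3: at line 4 remove [mrga,rfzpl,sknet] add [nrmn,rmyd] -> 7 lines: rigy nyf lzjwt qnc nrmn rmyd msdg
Hunk 4: at line 4 remove [nrmn] add [iuh,cir] -> 8 lines: rigy nyf lzjwt qnc iuh cir rmyd msdg
Hunk 5: at line 2 remove [qnc] add [ugc] -> 8 lines: rigy nyf lzjwt ugc iuh cir rmyd msdg
Hunk 6: at line 6 remove [rmyd] add [aizww,jmzx,vfm] -> 10 lines: rigy nyf lzjwt ugc iuh cir aizww jmzx vfm msdg
Hunk 7: at line 4 remove [iuh,cir] add [czo] -> 9 lines: rigy nyf lzjwt ugc czo aizww jmzx vfm msdg
Final line 8: vfm

Answer: vfm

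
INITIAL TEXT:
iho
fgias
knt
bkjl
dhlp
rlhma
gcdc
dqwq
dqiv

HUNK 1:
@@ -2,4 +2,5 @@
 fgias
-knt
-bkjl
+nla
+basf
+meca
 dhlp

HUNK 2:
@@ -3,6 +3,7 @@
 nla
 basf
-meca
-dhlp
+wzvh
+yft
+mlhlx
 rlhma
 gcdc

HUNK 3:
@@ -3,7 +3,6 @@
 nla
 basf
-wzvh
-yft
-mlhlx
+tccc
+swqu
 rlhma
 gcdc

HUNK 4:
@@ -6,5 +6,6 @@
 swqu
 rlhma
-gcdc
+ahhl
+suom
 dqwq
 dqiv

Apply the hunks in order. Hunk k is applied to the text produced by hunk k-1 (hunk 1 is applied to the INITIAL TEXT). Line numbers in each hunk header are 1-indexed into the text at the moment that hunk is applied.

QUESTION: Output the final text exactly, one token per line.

Hunk 1: at line 2 remove [knt,bkjl] add [nla,basf,meca] -> 10 lines: iho fgias nla basf meca dhlp rlhma gcdc dqwq dqiv
Hunk 2: at line 3 remove [meca,dhlp] add [wzvh,yft,mlhlx] -> 11 lines: iho fgias nla basf wzvh yft mlhlx rlhma gcdc dqwq dqiv
Hunk 3: at line 3 remove [wzvh,yft,mlhlx] add [tccc,swqu] -> 10 lines: iho fgias nla basf tccc swqu rlhma gcdc dqwq dqiv
Hunk 4: at line 6 remove [gcdc] add [ahhl,suom] -> 11 lines: iho fgias nla basf tccc swqu rlhma ahhl suom dqwq dqiv

Answer: iho
fgias
nla
basf
tccc
swqu
rlhma
ahhl
suom
dqwq
dqiv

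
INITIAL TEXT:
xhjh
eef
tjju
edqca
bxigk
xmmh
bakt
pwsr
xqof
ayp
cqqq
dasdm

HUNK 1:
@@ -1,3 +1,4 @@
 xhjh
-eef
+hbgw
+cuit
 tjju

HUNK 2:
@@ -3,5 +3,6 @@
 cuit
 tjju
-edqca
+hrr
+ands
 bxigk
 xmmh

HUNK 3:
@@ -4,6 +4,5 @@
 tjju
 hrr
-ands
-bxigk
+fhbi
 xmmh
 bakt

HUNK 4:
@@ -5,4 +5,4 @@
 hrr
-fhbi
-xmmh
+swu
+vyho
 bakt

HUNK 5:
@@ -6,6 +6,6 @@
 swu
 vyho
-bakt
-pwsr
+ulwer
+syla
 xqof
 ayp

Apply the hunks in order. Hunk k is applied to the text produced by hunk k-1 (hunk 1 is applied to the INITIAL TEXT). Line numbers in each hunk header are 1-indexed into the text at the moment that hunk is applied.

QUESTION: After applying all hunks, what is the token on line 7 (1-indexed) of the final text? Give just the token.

Answer: vyho

Derivation:
Hunk 1: at line 1 remove [eef] add [hbgw,cuit] -> 13 lines: xhjh hbgw cuit tjju edqca bxigk xmmh bakt pwsr xqof ayp cqqq dasdm
Hunk 2: at line 3 remove [edqca] add [hrr,ands] -> 14 lines: xhjh hbgw cuit tjju hrr ands bxigk xmmh bakt pwsr xqof ayp cqqq dasdm
Hunk 3: at line 4 remove [ands,bxigk] add [fhbi] -> 13 lines: xhjh hbgw cuit tjju hrr fhbi xmmh bakt pwsr xqof ayp cqqq dasdm
Hunk 4: at line 5 remove [fhbi,xmmh] add [swu,vyho] -> 13 lines: xhjh hbgw cuit tjju hrr swu vyho bakt pwsr xqof ayp cqqq dasdm
Hunk 5: at line 6 remove [bakt,pwsr] add [ulwer,syla] -> 13 lines: xhjh hbgw cuit tjju hrr swu vyho ulwer syla xqof ayp cqqq dasdm
Final line 7: vyho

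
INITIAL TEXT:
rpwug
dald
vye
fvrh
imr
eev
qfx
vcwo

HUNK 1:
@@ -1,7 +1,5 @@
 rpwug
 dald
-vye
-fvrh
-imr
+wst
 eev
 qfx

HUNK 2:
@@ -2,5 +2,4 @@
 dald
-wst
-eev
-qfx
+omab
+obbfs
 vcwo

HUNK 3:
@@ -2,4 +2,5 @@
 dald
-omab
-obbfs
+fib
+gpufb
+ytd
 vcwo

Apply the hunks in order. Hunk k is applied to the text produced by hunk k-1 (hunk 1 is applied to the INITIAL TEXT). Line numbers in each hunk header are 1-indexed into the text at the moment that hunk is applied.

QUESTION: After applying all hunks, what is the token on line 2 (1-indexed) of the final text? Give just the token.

Hunk 1: at line 1 remove [vye,fvrh,imr] add [wst] -> 6 lines: rpwug dald wst eev qfx vcwo
Hunk 2: at line 2 remove [wst,eev,qfx] add [omab,obbfs] -> 5 lines: rpwug dald omab obbfs vcwo
Hunk 3: at line 2 remove [omab,obbfs] add [fib,gpufb,ytd] -> 6 lines: rpwug dald fib gpufb ytd vcwo
Final line 2: dald

Answer: dald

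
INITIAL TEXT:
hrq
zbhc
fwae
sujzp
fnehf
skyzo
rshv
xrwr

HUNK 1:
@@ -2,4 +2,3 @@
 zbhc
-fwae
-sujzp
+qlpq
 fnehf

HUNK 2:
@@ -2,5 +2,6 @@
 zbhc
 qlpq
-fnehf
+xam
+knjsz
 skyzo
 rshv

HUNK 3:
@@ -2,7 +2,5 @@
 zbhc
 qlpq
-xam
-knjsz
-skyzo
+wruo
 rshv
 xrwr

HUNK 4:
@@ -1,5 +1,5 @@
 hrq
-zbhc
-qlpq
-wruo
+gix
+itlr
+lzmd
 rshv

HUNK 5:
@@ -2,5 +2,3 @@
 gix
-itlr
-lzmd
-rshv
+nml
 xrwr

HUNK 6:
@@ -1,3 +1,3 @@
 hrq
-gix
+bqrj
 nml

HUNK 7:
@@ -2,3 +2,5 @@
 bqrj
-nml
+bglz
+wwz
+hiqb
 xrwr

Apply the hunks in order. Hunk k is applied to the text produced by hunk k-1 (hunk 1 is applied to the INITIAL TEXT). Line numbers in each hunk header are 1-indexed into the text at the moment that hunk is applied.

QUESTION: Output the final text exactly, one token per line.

Answer: hrq
bqrj
bglz
wwz
hiqb
xrwr

Derivation:
Hunk 1: at line 2 remove [fwae,sujzp] add [qlpq] -> 7 lines: hrq zbhc qlpq fnehf skyzo rshv xrwr
Hunk 2: at line 2 remove [fnehf] add [xam,knjsz] -> 8 lines: hrq zbhc qlpq xam knjsz skyzo rshv xrwr
Hunk 3: at line 2 remove [xam,knjsz,skyzo] add [wruo] -> 6 lines: hrq zbhc qlpq wruo rshv xrwr
Hunk 4: at line 1 remove [zbhc,qlpq,wruo] add [gix,itlr,lzmd] -> 6 lines: hrq gix itlr lzmd rshv xrwr
Hunk 5: at line 2 remove [itlr,lzmd,rshv] add [nml] -> 4 lines: hrq gix nml xrwr
Hunk 6: at line 1 remove [gix] add [bqrj] -> 4 lines: hrq bqrj nml xrwr
Hunk 7: at line 2 remove [nml] add [bglz,wwz,hiqb] -> 6 lines: hrq bqrj bglz wwz hiqb xrwr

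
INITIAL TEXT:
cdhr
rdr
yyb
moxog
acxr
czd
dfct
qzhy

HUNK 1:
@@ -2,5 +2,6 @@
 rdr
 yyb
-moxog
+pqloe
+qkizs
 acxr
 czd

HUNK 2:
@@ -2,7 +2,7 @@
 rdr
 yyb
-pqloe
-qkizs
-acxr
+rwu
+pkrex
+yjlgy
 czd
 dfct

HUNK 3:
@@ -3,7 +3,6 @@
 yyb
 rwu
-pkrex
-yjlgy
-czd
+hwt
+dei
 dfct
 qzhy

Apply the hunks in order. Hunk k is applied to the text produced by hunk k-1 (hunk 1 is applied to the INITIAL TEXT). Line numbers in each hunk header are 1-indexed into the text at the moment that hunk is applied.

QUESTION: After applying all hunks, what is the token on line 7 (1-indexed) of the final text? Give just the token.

Answer: dfct

Derivation:
Hunk 1: at line 2 remove [moxog] add [pqloe,qkizs] -> 9 lines: cdhr rdr yyb pqloe qkizs acxr czd dfct qzhy
Hunk 2: at line 2 remove [pqloe,qkizs,acxr] add [rwu,pkrex,yjlgy] -> 9 lines: cdhr rdr yyb rwu pkrex yjlgy czd dfct qzhy
Hunk 3: at line 3 remove [pkrex,yjlgy,czd] add [hwt,dei] -> 8 lines: cdhr rdr yyb rwu hwt dei dfct qzhy
Final line 7: dfct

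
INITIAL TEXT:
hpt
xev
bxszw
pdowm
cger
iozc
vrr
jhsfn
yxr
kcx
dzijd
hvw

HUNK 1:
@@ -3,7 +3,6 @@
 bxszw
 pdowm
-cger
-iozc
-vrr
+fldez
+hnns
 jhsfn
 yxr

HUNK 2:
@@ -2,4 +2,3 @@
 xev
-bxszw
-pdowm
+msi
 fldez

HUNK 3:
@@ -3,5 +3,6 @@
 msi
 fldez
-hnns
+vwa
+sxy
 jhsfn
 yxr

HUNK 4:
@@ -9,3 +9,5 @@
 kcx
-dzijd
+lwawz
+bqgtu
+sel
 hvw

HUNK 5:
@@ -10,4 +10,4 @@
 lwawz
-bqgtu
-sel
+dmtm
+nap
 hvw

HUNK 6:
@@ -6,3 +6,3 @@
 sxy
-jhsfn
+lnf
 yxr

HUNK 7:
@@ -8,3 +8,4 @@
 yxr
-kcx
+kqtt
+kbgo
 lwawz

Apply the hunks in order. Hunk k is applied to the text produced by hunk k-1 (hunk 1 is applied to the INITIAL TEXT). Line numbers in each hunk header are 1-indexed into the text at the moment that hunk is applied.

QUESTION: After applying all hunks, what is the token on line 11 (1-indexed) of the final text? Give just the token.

Answer: lwawz

Derivation:
Hunk 1: at line 3 remove [cger,iozc,vrr] add [fldez,hnns] -> 11 lines: hpt xev bxszw pdowm fldez hnns jhsfn yxr kcx dzijd hvw
Hunk 2: at line 2 remove [bxszw,pdowm] add [msi] -> 10 lines: hpt xev msi fldez hnns jhsfn yxr kcx dzijd hvw
Hunk 3: at line 3 remove [hnns] add [vwa,sxy] -> 11 lines: hpt xev msi fldez vwa sxy jhsfn yxr kcx dzijd hvw
Hunk 4: at line 9 remove [dzijd] add [lwawz,bqgtu,sel] -> 13 lines: hpt xev msi fldez vwa sxy jhsfn yxr kcx lwawz bqgtu sel hvw
Hunk 5: at line 10 remove [bqgtu,sel] add [dmtm,nap] -> 13 lines: hpt xev msi fldez vwa sxy jhsfn yxr kcx lwawz dmtm nap hvw
Hunk 6: at line 6 remove [jhsfn] add [lnf] -> 13 lines: hpt xev msi fldez vwa sxy lnf yxr kcx lwawz dmtm nap hvw
Hunk 7: at line 8 remove [kcx] add [kqtt,kbgo] -> 14 lines: hpt xev msi fldez vwa sxy lnf yxr kqtt kbgo lwawz dmtm nap hvw
Final line 11: lwawz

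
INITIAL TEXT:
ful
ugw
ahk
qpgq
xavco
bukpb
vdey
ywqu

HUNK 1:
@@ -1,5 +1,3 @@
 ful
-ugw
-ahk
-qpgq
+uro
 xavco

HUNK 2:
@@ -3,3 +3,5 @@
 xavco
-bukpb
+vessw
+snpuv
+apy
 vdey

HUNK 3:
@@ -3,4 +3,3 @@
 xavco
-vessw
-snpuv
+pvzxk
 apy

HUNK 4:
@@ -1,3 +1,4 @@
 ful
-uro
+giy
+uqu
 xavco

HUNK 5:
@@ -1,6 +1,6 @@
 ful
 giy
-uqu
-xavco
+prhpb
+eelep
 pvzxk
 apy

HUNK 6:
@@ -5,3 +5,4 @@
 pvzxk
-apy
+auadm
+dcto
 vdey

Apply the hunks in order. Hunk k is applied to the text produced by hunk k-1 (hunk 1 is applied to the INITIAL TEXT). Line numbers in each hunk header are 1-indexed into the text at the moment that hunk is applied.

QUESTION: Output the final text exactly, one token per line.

Answer: ful
giy
prhpb
eelep
pvzxk
auadm
dcto
vdey
ywqu

Derivation:
Hunk 1: at line 1 remove [ugw,ahk,qpgq] add [uro] -> 6 lines: ful uro xavco bukpb vdey ywqu
Hunk 2: at line 3 remove [bukpb] add [vessw,snpuv,apy] -> 8 lines: ful uro xavco vessw snpuv apy vdey ywqu
Hunk 3: at line 3 remove [vessw,snpuv] add [pvzxk] -> 7 lines: ful uro xavco pvzxk apy vdey ywqu
Hunk 4: at line 1 remove [uro] add [giy,uqu] -> 8 lines: ful giy uqu xavco pvzxk apy vdey ywqu
Hunk 5: at line 1 remove [uqu,xavco] add [prhpb,eelep] -> 8 lines: ful giy prhpb eelep pvzxk apy vdey ywqu
Hunk 6: at line 5 remove [apy] add [auadm,dcto] -> 9 lines: ful giy prhpb eelep pvzxk auadm dcto vdey ywqu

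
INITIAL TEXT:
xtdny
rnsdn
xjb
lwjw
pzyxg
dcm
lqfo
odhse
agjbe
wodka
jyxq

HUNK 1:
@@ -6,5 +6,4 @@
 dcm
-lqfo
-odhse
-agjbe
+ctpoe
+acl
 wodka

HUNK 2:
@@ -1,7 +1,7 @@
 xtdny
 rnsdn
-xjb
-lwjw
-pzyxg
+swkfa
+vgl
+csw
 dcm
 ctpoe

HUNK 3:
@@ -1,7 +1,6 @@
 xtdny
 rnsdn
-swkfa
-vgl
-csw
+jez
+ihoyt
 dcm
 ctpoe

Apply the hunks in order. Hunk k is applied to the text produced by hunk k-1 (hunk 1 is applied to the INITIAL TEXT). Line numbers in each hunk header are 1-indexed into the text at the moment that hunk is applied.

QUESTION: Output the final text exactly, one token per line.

Hunk 1: at line 6 remove [lqfo,odhse,agjbe] add [ctpoe,acl] -> 10 lines: xtdny rnsdn xjb lwjw pzyxg dcm ctpoe acl wodka jyxq
Hunk 2: at line 1 remove [xjb,lwjw,pzyxg] add [swkfa,vgl,csw] -> 10 lines: xtdny rnsdn swkfa vgl csw dcm ctpoe acl wodka jyxq
Hunk 3: at line 1 remove [swkfa,vgl,csw] add [jez,ihoyt] -> 9 lines: xtdny rnsdn jez ihoyt dcm ctpoe acl wodka jyxq

Answer: xtdny
rnsdn
jez
ihoyt
dcm
ctpoe
acl
wodka
jyxq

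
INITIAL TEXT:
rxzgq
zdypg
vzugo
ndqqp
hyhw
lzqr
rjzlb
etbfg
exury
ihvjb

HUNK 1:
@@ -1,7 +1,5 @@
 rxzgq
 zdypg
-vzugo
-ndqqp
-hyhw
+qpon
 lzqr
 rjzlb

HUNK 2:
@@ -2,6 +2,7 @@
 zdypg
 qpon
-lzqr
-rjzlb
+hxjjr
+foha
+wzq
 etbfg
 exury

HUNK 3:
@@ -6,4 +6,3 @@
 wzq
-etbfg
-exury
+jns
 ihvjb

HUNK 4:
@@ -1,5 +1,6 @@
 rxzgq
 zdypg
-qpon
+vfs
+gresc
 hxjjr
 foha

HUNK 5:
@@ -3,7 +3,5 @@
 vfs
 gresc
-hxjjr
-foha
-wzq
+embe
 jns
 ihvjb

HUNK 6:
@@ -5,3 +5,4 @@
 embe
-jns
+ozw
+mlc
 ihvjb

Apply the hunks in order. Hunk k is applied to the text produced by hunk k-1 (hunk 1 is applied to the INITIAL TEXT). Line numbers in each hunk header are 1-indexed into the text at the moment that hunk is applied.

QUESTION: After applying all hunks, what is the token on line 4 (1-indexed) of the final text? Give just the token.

Answer: gresc

Derivation:
Hunk 1: at line 1 remove [vzugo,ndqqp,hyhw] add [qpon] -> 8 lines: rxzgq zdypg qpon lzqr rjzlb etbfg exury ihvjb
Hunk 2: at line 2 remove [lzqr,rjzlb] add [hxjjr,foha,wzq] -> 9 lines: rxzgq zdypg qpon hxjjr foha wzq etbfg exury ihvjb
Hunk 3: at line 6 remove [etbfg,exury] add [jns] -> 8 lines: rxzgq zdypg qpon hxjjr foha wzq jns ihvjb
Hunk 4: at line 1 remove [qpon] add [vfs,gresc] -> 9 lines: rxzgq zdypg vfs gresc hxjjr foha wzq jns ihvjb
Hunk 5: at line 3 remove [hxjjr,foha,wzq] add [embe] -> 7 lines: rxzgq zdypg vfs gresc embe jns ihvjb
Hunk 6: at line 5 remove [jns] add [ozw,mlc] -> 8 lines: rxzgq zdypg vfs gresc embe ozw mlc ihvjb
Final line 4: gresc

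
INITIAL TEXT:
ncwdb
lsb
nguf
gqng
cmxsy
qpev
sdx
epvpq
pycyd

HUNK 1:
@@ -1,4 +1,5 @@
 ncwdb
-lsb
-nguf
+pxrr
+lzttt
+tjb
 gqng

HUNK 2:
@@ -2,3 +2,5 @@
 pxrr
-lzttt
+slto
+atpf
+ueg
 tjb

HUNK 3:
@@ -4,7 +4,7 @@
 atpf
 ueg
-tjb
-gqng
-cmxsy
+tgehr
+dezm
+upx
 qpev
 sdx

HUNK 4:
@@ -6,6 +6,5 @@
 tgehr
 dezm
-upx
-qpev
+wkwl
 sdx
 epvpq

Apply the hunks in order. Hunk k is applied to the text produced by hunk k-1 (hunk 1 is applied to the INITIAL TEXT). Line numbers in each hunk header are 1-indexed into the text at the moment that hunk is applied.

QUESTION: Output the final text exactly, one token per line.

Answer: ncwdb
pxrr
slto
atpf
ueg
tgehr
dezm
wkwl
sdx
epvpq
pycyd

Derivation:
Hunk 1: at line 1 remove [lsb,nguf] add [pxrr,lzttt,tjb] -> 10 lines: ncwdb pxrr lzttt tjb gqng cmxsy qpev sdx epvpq pycyd
Hunk 2: at line 2 remove [lzttt] add [slto,atpf,ueg] -> 12 lines: ncwdb pxrr slto atpf ueg tjb gqng cmxsy qpev sdx epvpq pycyd
Hunk 3: at line 4 remove [tjb,gqng,cmxsy] add [tgehr,dezm,upx] -> 12 lines: ncwdb pxrr slto atpf ueg tgehr dezm upx qpev sdx epvpq pycyd
Hunk 4: at line 6 remove [upx,qpev] add [wkwl] -> 11 lines: ncwdb pxrr slto atpf ueg tgehr dezm wkwl sdx epvpq pycyd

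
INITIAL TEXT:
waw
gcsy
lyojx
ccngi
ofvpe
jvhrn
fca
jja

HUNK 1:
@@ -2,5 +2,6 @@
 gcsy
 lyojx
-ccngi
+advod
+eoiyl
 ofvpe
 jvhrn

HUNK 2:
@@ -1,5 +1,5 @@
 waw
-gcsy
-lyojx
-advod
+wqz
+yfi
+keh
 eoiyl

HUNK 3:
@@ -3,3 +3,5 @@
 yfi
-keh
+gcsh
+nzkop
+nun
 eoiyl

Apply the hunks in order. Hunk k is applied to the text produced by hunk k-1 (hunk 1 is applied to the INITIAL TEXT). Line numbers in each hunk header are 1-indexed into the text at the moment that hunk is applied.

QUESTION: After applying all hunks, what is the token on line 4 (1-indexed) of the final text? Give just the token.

Hunk 1: at line 2 remove [ccngi] add [advod,eoiyl] -> 9 lines: waw gcsy lyojx advod eoiyl ofvpe jvhrn fca jja
Hunk 2: at line 1 remove [gcsy,lyojx,advod] add [wqz,yfi,keh] -> 9 lines: waw wqz yfi keh eoiyl ofvpe jvhrn fca jja
Hunk 3: at line 3 remove [keh] add [gcsh,nzkop,nun] -> 11 lines: waw wqz yfi gcsh nzkop nun eoiyl ofvpe jvhrn fca jja
Final line 4: gcsh

Answer: gcsh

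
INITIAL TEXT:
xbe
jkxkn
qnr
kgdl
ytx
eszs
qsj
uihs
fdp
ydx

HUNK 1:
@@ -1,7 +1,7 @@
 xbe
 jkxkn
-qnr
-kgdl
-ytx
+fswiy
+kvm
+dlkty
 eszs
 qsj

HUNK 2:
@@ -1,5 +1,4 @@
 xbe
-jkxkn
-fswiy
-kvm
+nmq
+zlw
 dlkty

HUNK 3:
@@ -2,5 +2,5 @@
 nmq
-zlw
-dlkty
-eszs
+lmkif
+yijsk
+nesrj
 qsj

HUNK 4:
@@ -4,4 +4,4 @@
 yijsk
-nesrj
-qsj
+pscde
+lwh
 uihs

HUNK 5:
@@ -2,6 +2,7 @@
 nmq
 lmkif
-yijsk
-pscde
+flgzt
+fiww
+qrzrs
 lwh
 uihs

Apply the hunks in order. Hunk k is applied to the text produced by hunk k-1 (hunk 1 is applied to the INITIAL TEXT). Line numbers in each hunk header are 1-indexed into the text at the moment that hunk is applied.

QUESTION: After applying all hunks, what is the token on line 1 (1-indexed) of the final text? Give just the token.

Answer: xbe

Derivation:
Hunk 1: at line 1 remove [qnr,kgdl,ytx] add [fswiy,kvm,dlkty] -> 10 lines: xbe jkxkn fswiy kvm dlkty eszs qsj uihs fdp ydx
Hunk 2: at line 1 remove [jkxkn,fswiy,kvm] add [nmq,zlw] -> 9 lines: xbe nmq zlw dlkty eszs qsj uihs fdp ydx
Hunk 3: at line 2 remove [zlw,dlkty,eszs] add [lmkif,yijsk,nesrj] -> 9 lines: xbe nmq lmkif yijsk nesrj qsj uihs fdp ydx
Hunk 4: at line 4 remove [nesrj,qsj] add [pscde,lwh] -> 9 lines: xbe nmq lmkif yijsk pscde lwh uihs fdp ydx
Hunk 5: at line 2 remove [yijsk,pscde] add [flgzt,fiww,qrzrs] -> 10 lines: xbe nmq lmkif flgzt fiww qrzrs lwh uihs fdp ydx
Final line 1: xbe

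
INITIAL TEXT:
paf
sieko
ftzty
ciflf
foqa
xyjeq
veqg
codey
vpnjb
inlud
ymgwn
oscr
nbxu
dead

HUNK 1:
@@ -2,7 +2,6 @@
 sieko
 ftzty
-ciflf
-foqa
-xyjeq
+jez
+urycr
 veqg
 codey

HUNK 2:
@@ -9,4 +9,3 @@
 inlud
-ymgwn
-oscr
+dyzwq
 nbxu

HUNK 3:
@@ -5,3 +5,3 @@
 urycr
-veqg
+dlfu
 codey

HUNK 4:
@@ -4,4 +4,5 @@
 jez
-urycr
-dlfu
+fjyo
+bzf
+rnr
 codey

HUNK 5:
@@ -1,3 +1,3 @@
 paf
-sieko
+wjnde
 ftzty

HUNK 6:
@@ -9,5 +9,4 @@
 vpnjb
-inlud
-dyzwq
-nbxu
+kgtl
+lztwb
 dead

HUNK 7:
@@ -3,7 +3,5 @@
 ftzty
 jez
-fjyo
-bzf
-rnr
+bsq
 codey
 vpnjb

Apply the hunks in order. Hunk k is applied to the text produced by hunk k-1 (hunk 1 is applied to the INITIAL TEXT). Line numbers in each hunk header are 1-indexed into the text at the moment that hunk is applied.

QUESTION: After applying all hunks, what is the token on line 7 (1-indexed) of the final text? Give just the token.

Hunk 1: at line 2 remove [ciflf,foqa,xyjeq] add [jez,urycr] -> 13 lines: paf sieko ftzty jez urycr veqg codey vpnjb inlud ymgwn oscr nbxu dead
Hunk 2: at line 9 remove [ymgwn,oscr] add [dyzwq] -> 12 lines: paf sieko ftzty jez urycr veqg codey vpnjb inlud dyzwq nbxu dead
Hunk 3: at line 5 remove [veqg] add [dlfu] -> 12 lines: paf sieko ftzty jez urycr dlfu codey vpnjb inlud dyzwq nbxu dead
Hunk 4: at line 4 remove [urycr,dlfu] add [fjyo,bzf,rnr] -> 13 lines: paf sieko ftzty jez fjyo bzf rnr codey vpnjb inlud dyzwq nbxu dead
Hunk 5: at line 1 remove [sieko] add [wjnde] -> 13 lines: paf wjnde ftzty jez fjyo bzf rnr codey vpnjb inlud dyzwq nbxu dead
Hunk 6: at line 9 remove [inlud,dyzwq,nbxu] add [kgtl,lztwb] -> 12 lines: paf wjnde ftzty jez fjyo bzf rnr codey vpnjb kgtl lztwb dead
Hunk 7: at line 3 remove [fjyo,bzf,rnr] add [bsq] -> 10 lines: paf wjnde ftzty jez bsq codey vpnjb kgtl lztwb dead
Final line 7: vpnjb

Answer: vpnjb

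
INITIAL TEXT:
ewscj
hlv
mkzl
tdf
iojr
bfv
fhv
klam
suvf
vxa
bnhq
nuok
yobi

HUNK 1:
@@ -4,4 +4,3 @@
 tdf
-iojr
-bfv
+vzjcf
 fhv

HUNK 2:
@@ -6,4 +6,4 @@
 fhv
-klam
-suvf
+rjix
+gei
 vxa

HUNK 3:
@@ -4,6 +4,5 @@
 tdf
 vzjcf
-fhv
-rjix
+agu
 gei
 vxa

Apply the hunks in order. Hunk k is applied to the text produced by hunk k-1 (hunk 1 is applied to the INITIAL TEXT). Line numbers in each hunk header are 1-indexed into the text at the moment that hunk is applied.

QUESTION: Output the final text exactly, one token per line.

Answer: ewscj
hlv
mkzl
tdf
vzjcf
agu
gei
vxa
bnhq
nuok
yobi

Derivation:
Hunk 1: at line 4 remove [iojr,bfv] add [vzjcf] -> 12 lines: ewscj hlv mkzl tdf vzjcf fhv klam suvf vxa bnhq nuok yobi
Hunk 2: at line 6 remove [klam,suvf] add [rjix,gei] -> 12 lines: ewscj hlv mkzl tdf vzjcf fhv rjix gei vxa bnhq nuok yobi
Hunk 3: at line 4 remove [fhv,rjix] add [agu] -> 11 lines: ewscj hlv mkzl tdf vzjcf agu gei vxa bnhq nuok yobi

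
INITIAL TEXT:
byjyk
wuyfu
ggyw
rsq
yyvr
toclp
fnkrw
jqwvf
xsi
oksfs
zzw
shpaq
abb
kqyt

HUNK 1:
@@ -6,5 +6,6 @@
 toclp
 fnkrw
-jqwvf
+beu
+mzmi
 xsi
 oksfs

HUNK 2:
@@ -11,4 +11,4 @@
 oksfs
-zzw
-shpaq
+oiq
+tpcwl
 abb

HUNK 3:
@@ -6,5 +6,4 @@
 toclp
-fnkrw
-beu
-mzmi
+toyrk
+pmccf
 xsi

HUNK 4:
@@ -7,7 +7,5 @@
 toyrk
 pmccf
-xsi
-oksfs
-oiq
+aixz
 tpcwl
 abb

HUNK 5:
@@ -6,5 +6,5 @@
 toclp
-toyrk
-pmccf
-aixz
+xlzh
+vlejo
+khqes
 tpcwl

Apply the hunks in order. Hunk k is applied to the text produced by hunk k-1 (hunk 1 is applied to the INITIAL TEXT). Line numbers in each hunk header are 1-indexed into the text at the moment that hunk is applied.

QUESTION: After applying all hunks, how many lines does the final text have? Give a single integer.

Answer: 12

Derivation:
Hunk 1: at line 6 remove [jqwvf] add [beu,mzmi] -> 15 lines: byjyk wuyfu ggyw rsq yyvr toclp fnkrw beu mzmi xsi oksfs zzw shpaq abb kqyt
Hunk 2: at line 11 remove [zzw,shpaq] add [oiq,tpcwl] -> 15 lines: byjyk wuyfu ggyw rsq yyvr toclp fnkrw beu mzmi xsi oksfs oiq tpcwl abb kqyt
Hunk 3: at line 6 remove [fnkrw,beu,mzmi] add [toyrk,pmccf] -> 14 lines: byjyk wuyfu ggyw rsq yyvr toclp toyrk pmccf xsi oksfs oiq tpcwl abb kqyt
Hunk 4: at line 7 remove [xsi,oksfs,oiq] add [aixz] -> 12 lines: byjyk wuyfu ggyw rsq yyvr toclp toyrk pmccf aixz tpcwl abb kqyt
Hunk 5: at line 6 remove [toyrk,pmccf,aixz] add [xlzh,vlejo,khqes] -> 12 lines: byjyk wuyfu ggyw rsq yyvr toclp xlzh vlejo khqes tpcwl abb kqyt
Final line count: 12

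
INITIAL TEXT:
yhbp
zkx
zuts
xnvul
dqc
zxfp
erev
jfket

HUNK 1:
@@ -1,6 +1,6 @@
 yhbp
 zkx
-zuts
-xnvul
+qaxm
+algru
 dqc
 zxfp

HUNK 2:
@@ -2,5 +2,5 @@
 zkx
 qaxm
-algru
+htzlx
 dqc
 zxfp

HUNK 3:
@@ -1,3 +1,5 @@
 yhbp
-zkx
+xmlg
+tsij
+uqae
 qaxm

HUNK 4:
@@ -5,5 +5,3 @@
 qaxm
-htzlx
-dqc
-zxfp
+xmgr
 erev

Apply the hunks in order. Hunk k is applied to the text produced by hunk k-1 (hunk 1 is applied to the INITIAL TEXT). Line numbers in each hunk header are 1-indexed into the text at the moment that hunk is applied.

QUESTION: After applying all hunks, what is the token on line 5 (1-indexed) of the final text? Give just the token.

Hunk 1: at line 1 remove [zuts,xnvul] add [qaxm,algru] -> 8 lines: yhbp zkx qaxm algru dqc zxfp erev jfket
Hunk 2: at line 2 remove [algru] add [htzlx] -> 8 lines: yhbp zkx qaxm htzlx dqc zxfp erev jfket
Hunk 3: at line 1 remove [zkx] add [xmlg,tsij,uqae] -> 10 lines: yhbp xmlg tsij uqae qaxm htzlx dqc zxfp erev jfket
Hunk 4: at line 5 remove [htzlx,dqc,zxfp] add [xmgr] -> 8 lines: yhbp xmlg tsij uqae qaxm xmgr erev jfket
Final line 5: qaxm

Answer: qaxm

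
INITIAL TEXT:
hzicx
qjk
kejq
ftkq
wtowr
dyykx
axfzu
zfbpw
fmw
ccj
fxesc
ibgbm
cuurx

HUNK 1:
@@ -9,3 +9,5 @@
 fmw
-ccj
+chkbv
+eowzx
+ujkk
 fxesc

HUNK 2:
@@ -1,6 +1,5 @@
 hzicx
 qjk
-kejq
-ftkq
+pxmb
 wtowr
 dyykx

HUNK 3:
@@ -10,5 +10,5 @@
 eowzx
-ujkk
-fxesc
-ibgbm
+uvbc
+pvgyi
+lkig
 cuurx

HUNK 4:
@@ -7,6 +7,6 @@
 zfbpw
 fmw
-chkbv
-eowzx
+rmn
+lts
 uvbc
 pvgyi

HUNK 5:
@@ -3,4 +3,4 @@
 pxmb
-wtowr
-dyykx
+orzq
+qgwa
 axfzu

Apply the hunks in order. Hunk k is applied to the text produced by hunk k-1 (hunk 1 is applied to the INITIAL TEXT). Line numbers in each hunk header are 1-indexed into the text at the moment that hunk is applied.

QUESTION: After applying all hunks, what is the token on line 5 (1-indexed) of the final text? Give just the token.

Hunk 1: at line 9 remove [ccj] add [chkbv,eowzx,ujkk] -> 15 lines: hzicx qjk kejq ftkq wtowr dyykx axfzu zfbpw fmw chkbv eowzx ujkk fxesc ibgbm cuurx
Hunk 2: at line 1 remove [kejq,ftkq] add [pxmb] -> 14 lines: hzicx qjk pxmb wtowr dyykx axfzu zfbpw fmw chkbv eowzx ujkk fxesc ibgbm cuurx
Hunk 3: at line 10 remove [ujkk,fxesc,ibgbm] add [uvbc,pvgyi,lkig] -> 14 lines: hzicx qjk pxmb wtowr dyykx axfzu zfbpw fmw chkbv eowzx uvbc pvgyi lkig cuurx
Hunk 4: at line 7 remove [chkbv,eowzx] add [rmn,lts] -> 14 lines: hzicx qjk pxmb wtowr dyykx axfzu zfbpw fmw rmn lts uvbc pvgyi lkig cuurx
Hunk 5: at line 3 remove [wtowr,dyykx] add [orzq,qgwa] -> 14 lines: hzicx qjk pxmb orzq qgwa axfzu zfbpw fmw rmn lts uvbc pvgyi lkig cuurx
Final line 5: qgwa

Answer: qgwa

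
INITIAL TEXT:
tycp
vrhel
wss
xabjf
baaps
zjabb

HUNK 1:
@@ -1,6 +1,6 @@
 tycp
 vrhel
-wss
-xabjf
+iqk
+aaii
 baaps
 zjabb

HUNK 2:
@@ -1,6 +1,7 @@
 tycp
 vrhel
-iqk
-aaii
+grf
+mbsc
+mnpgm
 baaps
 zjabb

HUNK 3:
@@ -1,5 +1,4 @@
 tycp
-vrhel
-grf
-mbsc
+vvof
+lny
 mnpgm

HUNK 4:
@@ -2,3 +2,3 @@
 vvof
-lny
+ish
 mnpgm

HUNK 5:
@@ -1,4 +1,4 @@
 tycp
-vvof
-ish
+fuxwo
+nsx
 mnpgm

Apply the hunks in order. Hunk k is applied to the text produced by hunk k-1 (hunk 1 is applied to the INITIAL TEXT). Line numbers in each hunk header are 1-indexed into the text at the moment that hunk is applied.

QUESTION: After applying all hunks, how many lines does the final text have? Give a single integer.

Answer: 6

Derivation:
Hunk 1: at line 1 remove [wss,xabjf] add [iqk,aaii] -> 6 lines: tycp vrhel iqk aaii baaps zjabb
Hunk 2: at line 1 remove [iqk,aaii] add [grf,mbsc,mnpgm] -> 7 lines: tycp vrhel grf mbsc mnpgm baaps zjabb
Hunk 3: at line 1 remove [vrhel,grf,mbsc] add [vvof,lny] -> 6 lines: tycp vvof lny mnpgm baaps zjabb
Hunk 4: at line 2 remove [lny] add [ish] -> 6 lines: tycp vvof ish mnpgm baaps zjabb
Hunk 5: at line 1 remove [vvof,ish] add [fuxwo,nsx] -> 6 lines: tycp fuxwo nsx mnpgm baaps zjabb
Final line count: 6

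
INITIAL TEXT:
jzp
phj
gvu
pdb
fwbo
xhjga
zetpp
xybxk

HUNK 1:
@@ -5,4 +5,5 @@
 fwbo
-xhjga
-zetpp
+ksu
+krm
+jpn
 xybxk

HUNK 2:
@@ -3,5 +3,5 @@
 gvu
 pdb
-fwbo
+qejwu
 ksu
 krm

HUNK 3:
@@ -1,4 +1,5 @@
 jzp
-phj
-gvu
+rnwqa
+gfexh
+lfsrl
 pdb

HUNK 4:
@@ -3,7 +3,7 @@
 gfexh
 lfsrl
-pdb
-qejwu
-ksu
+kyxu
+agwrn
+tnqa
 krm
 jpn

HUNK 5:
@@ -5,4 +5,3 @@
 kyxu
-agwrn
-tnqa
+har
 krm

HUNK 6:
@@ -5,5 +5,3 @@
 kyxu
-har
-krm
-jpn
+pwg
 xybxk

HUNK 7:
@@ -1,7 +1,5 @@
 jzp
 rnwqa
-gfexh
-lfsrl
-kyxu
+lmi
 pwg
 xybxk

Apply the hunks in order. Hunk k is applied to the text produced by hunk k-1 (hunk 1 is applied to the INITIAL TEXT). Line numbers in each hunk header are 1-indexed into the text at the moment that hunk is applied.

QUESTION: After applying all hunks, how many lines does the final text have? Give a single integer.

Answer: 5

Derivation:
Hunk 1: at line 5 remove [xhjga,zetpp] add [ksu,krm,jpn] -> 9 lines: jzp phj gvu pdb fwbo ksu krm jpn xybxk
Hunk 2: at line 3 remove [fwbo] add [qejwu] -> 9 lines: jzp phj gvu pdb qejwu ksu krm jpn xybxk
Hunk 3: at line 1 remove [phj,gvu] add [rnwqa,gfexh,lfsrl] -> 10 lines: jzp rnwqa gfexh lfsrl pdb qejwu ksu krm jpn xybxk
Hunk 4: at line 3 remove [pdb,qejwu,ksu] add [kyxu,agwrn,tnqa] -> 10 lines: jzp rnwqa gfexh lfsrl kyxu agwrn tnqa krm jpn xybxk
Hunk 5: at line 5 remove [agwrn,tnqa] add [har] -> 9 lines: jzp rnwqa gfexh lfsrl kyxu har krm jpn xybxk
Hunk 6: at line 5 remove [har,krm,jpn] add [pwg] -> 7 lines: jzp rnwqa gfexh lfsrl kyxu pwg xybxk
Hunk 7: at line 1 remove [gfexh,lfsrl,kyxu] add [lmi] -> 5 lines: jzp rnwqa lmi pwg xybxk
Final line count: 5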